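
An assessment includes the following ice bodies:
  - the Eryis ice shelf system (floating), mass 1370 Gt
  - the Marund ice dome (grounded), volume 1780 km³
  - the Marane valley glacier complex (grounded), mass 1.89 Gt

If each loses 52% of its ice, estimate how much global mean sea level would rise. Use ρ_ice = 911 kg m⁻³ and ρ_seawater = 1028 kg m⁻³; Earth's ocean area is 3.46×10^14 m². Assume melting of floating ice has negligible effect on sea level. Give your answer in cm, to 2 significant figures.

The Eryis ice shelf system is floating and already displaces its own weight of water, so its melt adds essentially nothing to sea level.
Marund: 0.52 × 1780 km³ × (911/1028) = 820.3 km³ of water.
Marane: 0.52 × 1.89 Gt = 9.828×10^11 kg; dividing by ρ_w = 1028 kg m⁻³ gives 9.560×10^8 m³ of water.
Total added water ≈ 8.212×10^11 m³ over 3.46×10^14 m² → Δh = 2.37×10^-3 m = 0.24 cm.

≈ 0.24 cm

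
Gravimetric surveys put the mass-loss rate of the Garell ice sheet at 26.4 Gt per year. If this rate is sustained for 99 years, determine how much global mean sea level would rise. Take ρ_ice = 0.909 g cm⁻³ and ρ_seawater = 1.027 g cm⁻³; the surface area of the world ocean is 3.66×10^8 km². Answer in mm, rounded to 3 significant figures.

Total mass lost = 26.4 Gt/yr × 99 yr = 2614 Gt = 2.614×10^15 kg.
ρ_w = 1.027 g cm⁻³ = 1027 kg m⁻³, so water volume = 2.614×10^15 / 1027 = 2.545×10^12 m³.
Δh = 2.545×10^12 / 3.66×10^14 = 6.95×10^-3 m = 6.95 mm.

≈ 6.95 mm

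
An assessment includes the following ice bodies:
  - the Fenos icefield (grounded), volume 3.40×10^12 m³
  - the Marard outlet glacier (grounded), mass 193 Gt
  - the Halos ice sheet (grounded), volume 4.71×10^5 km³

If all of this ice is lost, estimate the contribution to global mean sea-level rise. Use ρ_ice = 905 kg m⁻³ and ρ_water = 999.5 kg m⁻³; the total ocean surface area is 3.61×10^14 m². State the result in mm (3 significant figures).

≈ 1190 mm

Fenos: 3.40×10^12 m³ × (905/999.5) = 3.079×10^12 m³ of water.
Marard: 193 Gt = 1.930×10^14 kg; dividing by ρ_w = 999.5 kg m⁻³ gives 1.931×10^11 m³ of water.
Halos: 4.71×10^5 km³ × (905/999.5) = 4.265×10^5 km³ of water.
Total added water ≈ 4.297×10^14 m³ over 3.61×10^14 m² → Δh = 1.19 m = 1190 mm.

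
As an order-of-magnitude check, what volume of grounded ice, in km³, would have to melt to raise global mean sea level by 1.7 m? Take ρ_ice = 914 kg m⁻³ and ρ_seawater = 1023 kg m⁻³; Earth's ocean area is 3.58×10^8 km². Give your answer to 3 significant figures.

Required water volume = Δh × A = 1.7 m × 3.58×10^14 m² = 6.086×10^14 m³ = 6.086×10^5 km³.
Ice volume = water volume × ρ_w/ρ_ice = 6.086×10^5 × 1023/914 = 6.81×10^5 km³.

≈ 6.81×10^5 km³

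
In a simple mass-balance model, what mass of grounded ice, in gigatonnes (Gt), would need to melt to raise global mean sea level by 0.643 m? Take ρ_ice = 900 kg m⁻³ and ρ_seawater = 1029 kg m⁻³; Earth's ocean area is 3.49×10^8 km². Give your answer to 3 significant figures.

Required water volume = Δh × A = 0.643 m × 3.49×10^14 m² = 2.244×10^14 m³.
ρ_w = 1029 kg m⁻³, so the mass of water = 2.244×10^14 m³ × 1029 kg m⁻³ = 2.309×10^17 kg = 2.31×10^5 Gt (and the same mass of ice, by conservation).

≈ 2.31×10^5 Gt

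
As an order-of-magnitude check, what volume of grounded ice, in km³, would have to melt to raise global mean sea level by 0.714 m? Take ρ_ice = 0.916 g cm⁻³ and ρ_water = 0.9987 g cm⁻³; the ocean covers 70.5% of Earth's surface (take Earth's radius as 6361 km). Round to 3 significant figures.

≈ 2.79×10^5 km³

Required water volume = Δh × A = 0.714 m × 3.58×10^14 m² = 2.559×10^14 m³ = 2.559×10^5 km³.
Ice volume = water volume × ρ_w/ρ_ice = 2.559×10^5 × 998.7/916 = 2.79×10^5 km³.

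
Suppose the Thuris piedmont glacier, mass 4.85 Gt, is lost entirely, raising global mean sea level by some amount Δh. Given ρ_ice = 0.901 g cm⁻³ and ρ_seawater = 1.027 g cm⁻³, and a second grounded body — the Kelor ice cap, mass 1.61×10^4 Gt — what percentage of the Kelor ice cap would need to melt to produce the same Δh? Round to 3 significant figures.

Equal sea-level rise means equal mass of meltwater, i.e. equal mass of ice lost.
Ice mass of Thuris: 4.850×10^12 kg; ice mass of Kelor: 1.610×10^16 kg.
Fraction required = 4.850×10^12 / 1.610×10^16 = 3.01×10^-4 → 0.0301 %.

≈ 0.0301 %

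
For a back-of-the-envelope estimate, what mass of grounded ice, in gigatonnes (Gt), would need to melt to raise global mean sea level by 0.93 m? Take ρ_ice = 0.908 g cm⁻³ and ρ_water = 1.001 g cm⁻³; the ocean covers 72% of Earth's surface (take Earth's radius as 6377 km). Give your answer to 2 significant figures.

≈ 3.4×10^5 Gt

Required water volume = Δh × A = 0.93 m × 3.68×10^14 m² = 3.422×10^14 m³.
ρ_w = 1.001 g cm⁻³ = 1001 kg m⁻³, so the mass of water = 3.422×10^14 m³ × 1001 kg m⁻³ = 3.425×10^17 kg = 3.4×10^5 Gt (and the same mass of ice, by conservation).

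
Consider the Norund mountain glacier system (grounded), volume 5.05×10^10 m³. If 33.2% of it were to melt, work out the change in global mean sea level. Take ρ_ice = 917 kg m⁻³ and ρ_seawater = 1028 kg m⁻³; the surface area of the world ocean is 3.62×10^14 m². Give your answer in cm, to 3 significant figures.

≈ 4.13×10^-3 cm

Norund: 0.332 × 5.05×10^10 m³ × (917/1028) = 1.496×10^10 m³ of water.
Spread over 3.62×10^14 m² of ocean, Δh = 1.496×10^10 / 3.62×10^14 = 4.13×10^-5 m = 4.13×10^-3 cm.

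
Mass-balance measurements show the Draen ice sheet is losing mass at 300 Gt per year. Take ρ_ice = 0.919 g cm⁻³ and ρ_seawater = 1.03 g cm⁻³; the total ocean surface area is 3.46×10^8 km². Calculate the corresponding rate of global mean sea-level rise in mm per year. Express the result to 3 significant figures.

≈ 0.842 mm/yr

ρ_w = 1.03 g cm⁻³ = 1030 kg m⁻³. Annual water volume added = 300 Gt / ρ_w = 3.000×10^14 kg / 1030 kg m⁻³ = 2.913×10^11 m³.
Δh per year = 2.913×10^11 / 3.46×10^14 = 8.42×10^-4 m = 0.842 mm.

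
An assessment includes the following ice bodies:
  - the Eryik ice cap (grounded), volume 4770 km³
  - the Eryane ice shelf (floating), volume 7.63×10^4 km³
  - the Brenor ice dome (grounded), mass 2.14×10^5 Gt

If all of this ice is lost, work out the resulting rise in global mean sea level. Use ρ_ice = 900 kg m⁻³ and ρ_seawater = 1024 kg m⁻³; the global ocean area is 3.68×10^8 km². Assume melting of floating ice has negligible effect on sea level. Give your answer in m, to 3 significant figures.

≈ 0.579 m

Eryik: 4770 km³ × (900/1024) = 4192 km³ of water.
The Eryane ice shelf is floating and already displaces its own weight of water, so its melt adds essentially nothing to sea level.
Brenor: 2.14×10^5 Gt = 2.140×10^17 kg; dividing by ρ_w = 1024 kg m⁻³ gives 2.090×10^14 m³ of water.
Total added water ≈ 2.132×10^14 m³ over 3.68×10^14 m² → Δh = 0.579 m.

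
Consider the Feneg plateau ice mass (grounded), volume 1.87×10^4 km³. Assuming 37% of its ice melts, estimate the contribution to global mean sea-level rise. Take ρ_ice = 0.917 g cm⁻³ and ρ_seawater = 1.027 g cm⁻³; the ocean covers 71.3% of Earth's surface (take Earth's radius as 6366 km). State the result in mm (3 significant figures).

≈ 17.0 mm

Feneg: 0.37 × 1.87×10^4 km³ × (917/1027) = 6178 km³ of water.
Spread over 3.63×10^14 m² of ocean, Δh = 6.178×10^12 / 3.63×10^14 = 0.0170 m = 17.0 mm.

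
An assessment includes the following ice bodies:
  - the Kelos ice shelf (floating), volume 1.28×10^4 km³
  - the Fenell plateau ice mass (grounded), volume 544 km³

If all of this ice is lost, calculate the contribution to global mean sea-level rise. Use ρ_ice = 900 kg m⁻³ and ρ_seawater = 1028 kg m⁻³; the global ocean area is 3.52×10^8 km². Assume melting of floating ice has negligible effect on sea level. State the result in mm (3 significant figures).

≈ 1.35 mm

The Kelos ice shelf is floating and already displaces its own weight of water, so its melt adds essentially nothing to sea level.
Fenell: 544 km³ × (900/1028) = 476.3 km³ of water.
Total added water ≈ 4.763×10^11 m³ over 3.52×10^14 m² → Δh = 1.35×10^-3 m = 1.35 mm.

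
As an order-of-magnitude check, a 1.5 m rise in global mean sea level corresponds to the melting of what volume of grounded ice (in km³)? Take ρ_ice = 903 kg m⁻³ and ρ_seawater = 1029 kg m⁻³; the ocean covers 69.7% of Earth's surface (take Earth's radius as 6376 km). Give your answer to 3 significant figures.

Required water volume = Δh × A = 1.5 m × 3.56×10^14 m² = 5.341×10^14 m³ = 5.341×10^5 km³.
Ice volume = water volume × ρ_w/ρ_ice = 5.341×10^5 × 1029/903 = 6.09×10^5 km³.

≈ 6.09×10^5 km³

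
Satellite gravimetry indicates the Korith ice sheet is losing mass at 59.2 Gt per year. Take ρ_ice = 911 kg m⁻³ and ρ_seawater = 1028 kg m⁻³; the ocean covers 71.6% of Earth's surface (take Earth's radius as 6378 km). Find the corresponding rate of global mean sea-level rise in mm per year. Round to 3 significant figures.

ρ_w = 1028 kg m⁻³. Annual water volume added = 59.2 Gt / ρ_w = 5.920×10^13 kg / 1028 kg m⁻³ = 5.759×10^10 m³.
Δh per year = 5.759×10^10 / 3.66×10^14 = 1.57×10^-4 m = 0.157 mm.

≈ 0.157 mm/yr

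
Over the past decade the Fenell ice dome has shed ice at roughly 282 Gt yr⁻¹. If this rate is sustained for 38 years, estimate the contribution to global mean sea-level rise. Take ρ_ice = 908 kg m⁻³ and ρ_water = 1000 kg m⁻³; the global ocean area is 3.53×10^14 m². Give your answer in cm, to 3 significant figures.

≈ 3.04 cm

Total mass lost = 282 Gt/yr × 38 yr = 1.072×10^4 Gt = 1.072×10^16 kg.
ρ_w = 1000 kg m⁻³, so water volume = 1.072×10^16 / 1000 = 1.072×10^13 m³.
Δh = 1.072×10^13 / 3.53×10^14 = 0.0304 m = 3.04 cm.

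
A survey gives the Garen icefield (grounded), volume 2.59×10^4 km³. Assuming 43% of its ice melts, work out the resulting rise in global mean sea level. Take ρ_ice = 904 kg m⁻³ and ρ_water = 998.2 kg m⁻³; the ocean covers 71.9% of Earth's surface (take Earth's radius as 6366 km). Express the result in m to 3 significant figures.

Garen: 0.43 × 2.59×10^4 km³ × (904/998.2) = 1.009×10^4 km³ of water.
Spread over 3.66×10^14 m² of ocean, Δh = 1.009×10^13 / 3.66×10^14 = 0.0275 m.

≈ 0.0275 m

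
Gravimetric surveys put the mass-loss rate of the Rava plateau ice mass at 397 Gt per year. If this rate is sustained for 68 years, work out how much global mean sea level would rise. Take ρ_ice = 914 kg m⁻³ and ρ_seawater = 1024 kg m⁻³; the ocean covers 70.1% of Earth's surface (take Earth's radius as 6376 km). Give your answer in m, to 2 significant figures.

Total mass lost = 397 Gt/yr × 68 yr = 2.700×10^4 Gt = 2.700×10^16 kg.
ρ_w = 1024 kg m⁻³, so water volume = 2.700×10^16 / 1024 = 2.636×10^13 m³.
Δh = 2.636×10^13 / 3.58×10^14 = 0.0736 m.

≈ 0.074 m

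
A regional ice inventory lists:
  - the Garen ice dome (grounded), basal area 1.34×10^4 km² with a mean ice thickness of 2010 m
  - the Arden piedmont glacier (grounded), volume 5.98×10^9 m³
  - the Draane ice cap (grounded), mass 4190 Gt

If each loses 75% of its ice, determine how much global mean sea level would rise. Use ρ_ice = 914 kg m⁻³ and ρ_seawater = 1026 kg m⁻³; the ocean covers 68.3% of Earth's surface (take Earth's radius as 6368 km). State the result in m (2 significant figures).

Garen: ice volume = 1.34×10^4 km² × 2010 m = 2.693×10^4 km³; 0.75 × 2.693×10^4 × (914/1026) = 1.800×10^4 km³ of water.
Arden: 0.75 × 5.98×10^9 m³ × (914/1026) = 3.995×10^9 m³ of water.
Draane: 0.75 × 4190 Gt = 3.142×10^15 kg; dividing by ρ_w = 1026 kg m⁻³ gives 3.063×10^12 m³ of water.
Total added water ≈ 2.106×10^13 m³ over 3.48×10^14 m² → Δh = 0.0605 m.

≈ 0.061 m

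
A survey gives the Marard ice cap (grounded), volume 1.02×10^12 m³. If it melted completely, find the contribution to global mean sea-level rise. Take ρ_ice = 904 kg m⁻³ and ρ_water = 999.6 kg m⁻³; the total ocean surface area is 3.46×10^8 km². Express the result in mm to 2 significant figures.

Marard: 1.02×10^12 m³ × (904/999.6) = 9.224×10^11 m³ of water.
Spread over 3.46×10^14 m² of ocean, Δh = 9.224×10^11 / 3.46×10^14 = 2.67×10^-3 m = 2.7 mm.

≈ 2.7 mm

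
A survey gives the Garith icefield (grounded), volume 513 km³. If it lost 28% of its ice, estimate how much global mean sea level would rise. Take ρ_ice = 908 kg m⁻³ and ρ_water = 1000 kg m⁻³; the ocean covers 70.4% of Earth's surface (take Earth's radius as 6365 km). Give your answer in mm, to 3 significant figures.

Garith: 0.28 × 513 km³ × (908/1000) = 130.4 km³ of water.
Spread over 3.58×10^14 m² of ocean, Δh = 1.304×10^11 / 3.58×10^14 = 3.64×10^-4 m = 0.364 mm.

≈ 0.364 mm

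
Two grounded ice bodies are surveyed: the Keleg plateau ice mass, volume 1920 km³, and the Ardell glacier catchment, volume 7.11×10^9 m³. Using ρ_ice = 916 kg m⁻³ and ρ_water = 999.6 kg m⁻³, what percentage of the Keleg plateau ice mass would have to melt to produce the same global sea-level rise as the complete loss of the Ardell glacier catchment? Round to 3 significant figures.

≈ 0.370 %

Equal sea-level rise means equal mass of meltwater, i.e. equal mass of ice lost.
Ice mass of Ardell: 6.513×10^12 kg; ice mass of Keleg: 1.759×10^15 kg.
Fraction required = 6.513×10^12 / 1.759×10^15 = 3.70×10^-3 → 0.370 %.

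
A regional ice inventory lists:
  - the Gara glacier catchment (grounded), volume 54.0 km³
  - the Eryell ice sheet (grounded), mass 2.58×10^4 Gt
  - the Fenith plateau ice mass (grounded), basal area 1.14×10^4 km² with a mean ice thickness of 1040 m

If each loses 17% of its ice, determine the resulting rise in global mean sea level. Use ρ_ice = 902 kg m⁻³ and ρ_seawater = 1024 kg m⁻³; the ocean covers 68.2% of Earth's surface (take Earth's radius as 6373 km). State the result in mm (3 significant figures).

Gara: 0.17 × 54.0 km³ × (902/1024) = 8.086 km³ of water.
Eryell: 0.17 × 2.58×10^4 Gt = 4.386×10^15 kg; dividing by ρ_w = 1024 kg m⁻³ gives 4.283×10^12 m³ of water.
Fenith: ice volume = 1.14×10^4 km² × 1040 m = 1.186×10^4 km³; 0.17 × 1.186×10^4 × (902/1024) = 1775 km³ of water.
Total added water ≈ 6.067×10^12 m³ over 3.48×10^14 m² → Δh = 0.0174 m = 17.4 mm.

≈ 17.4 mm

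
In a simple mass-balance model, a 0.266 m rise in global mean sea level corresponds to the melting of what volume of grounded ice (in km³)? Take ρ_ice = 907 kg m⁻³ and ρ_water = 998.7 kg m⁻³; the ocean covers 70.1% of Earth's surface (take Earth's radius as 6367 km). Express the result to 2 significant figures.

Required water volume = Δh × A = 0.266 m × 3.57×10^14 m² = 9.499×10^13 m³ = 9.499×10^4 km³.
Ice volume = water volume × ρ_w/ρ_ice = 9.499×10^4 × 998.7/907 = 1.0×10^5 km³.

≈ 1.0×10^5 km³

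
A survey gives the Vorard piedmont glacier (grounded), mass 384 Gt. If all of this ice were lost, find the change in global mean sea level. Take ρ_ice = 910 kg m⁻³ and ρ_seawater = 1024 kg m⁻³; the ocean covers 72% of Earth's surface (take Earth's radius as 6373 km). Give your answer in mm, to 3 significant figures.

Vorard: 384 Gt = 3.840×10^14 kg; dividing by ρ_w = 1024 kg m⁻³ gives 3.750×10^11 m³ of water.
Spread over 3.67×10^14 m² of ocean, Δh = 3.750×10^11 / 3.67×10^14 = 1.02×10^-3 m = 1.02 mm.

≈ 1.02 mm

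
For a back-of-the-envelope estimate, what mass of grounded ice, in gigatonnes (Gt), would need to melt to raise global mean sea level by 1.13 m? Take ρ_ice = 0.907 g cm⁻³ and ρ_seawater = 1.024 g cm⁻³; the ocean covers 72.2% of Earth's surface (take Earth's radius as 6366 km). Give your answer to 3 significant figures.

≈ 4.25×10^5 Gt

Required water volume = Δh × A = 1.13 m × 3.68×10^14 m² = 4.155×10^14 m³.
ρ_w = 1.024 g cm⁻³ = 1024 kg m⁻³, so the mass of water = 4.155×10^14 m³ × 1024 kg m⁻³ = 4.255×10^17 kg = 4.25×10^5 Gt (and the same mass of ice, by conservation).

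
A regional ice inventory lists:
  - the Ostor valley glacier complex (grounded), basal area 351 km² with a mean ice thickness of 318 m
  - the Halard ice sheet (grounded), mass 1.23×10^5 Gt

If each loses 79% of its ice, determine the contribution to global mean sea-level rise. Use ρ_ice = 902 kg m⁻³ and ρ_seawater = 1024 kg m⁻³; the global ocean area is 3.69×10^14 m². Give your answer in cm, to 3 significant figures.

≈ 25.7 cm

Ostor: ice volume = 351 km² × 318 m = 111.6 km³; 0.79 × 111.6 × (902/1024) = 77.67 km³ of water.
Halard: 0.79 × 1.23×10^5 Gt = 9.717×10^16 kg; dividing by ρ_w = 1024 kg m⁻³ gives 9.489×10^13 m³ of water.
Total added water ≈ 9.497×10^13 m³ over 3.69×10^14 m² → Δh = 0.257 m = 25.7 cm.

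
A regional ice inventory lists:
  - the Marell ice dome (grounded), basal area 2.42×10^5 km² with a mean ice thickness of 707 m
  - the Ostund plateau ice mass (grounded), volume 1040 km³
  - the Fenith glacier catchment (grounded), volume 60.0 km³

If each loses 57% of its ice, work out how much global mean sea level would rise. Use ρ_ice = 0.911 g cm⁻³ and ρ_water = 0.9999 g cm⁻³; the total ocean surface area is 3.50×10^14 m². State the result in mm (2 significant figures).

≈ 260 mm

Marell: ice volume = 2.42×10^5 km² × 707 m = 1.711×10^5 km³; 0.57 × 1.711×10^5 × (911/999.9) = 8.885×10^4 km³ of water.
Ostund: 0.57 × 1040 km³ × (911/999.9) = 540.1 km³ of water.
Fenith: 0.57 × 60.0 km³ × (911/999.9) = 31.16 km³ of water.
Total added water ≈ 8.942×10^13 m³ over 3.50×10^14 m² → Δh = 0.255 m = 260 mm.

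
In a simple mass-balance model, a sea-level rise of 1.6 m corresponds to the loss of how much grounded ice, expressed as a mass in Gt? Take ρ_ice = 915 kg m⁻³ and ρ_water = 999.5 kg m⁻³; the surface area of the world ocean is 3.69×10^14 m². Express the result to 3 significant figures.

Required water volume = Δh × A = 1.6 m × 3.69×10^14 m² = 5.904×10^14 m³.
ρ_w = 999.5 kg m⁻³, so the mass of water = 5.904×10^14 m³ × 999.5 kg m⁻³ = 5.901×10^17 kg = 5.90×10^5 Gt (and the same mass of ice, by conservation).

≈ 5.90×10^5 Gt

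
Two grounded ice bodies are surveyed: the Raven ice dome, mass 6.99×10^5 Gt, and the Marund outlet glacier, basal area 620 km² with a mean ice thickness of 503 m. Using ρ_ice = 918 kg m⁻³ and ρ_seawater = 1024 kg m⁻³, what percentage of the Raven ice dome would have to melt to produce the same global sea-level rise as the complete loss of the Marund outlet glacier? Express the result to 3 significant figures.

Equal sea-level rise means equal mass of meltwater, i.e. equal mass of ice lost.
Ice mass of Marund: 2.863×10^14 kg; ice mass of Raven: 6.990×10^17 kg.
Fraction required = 2.863×10^14 / 6.990×10^17 = 4.10×10^-4 → 0.0410 %.

≈ 0.0410 %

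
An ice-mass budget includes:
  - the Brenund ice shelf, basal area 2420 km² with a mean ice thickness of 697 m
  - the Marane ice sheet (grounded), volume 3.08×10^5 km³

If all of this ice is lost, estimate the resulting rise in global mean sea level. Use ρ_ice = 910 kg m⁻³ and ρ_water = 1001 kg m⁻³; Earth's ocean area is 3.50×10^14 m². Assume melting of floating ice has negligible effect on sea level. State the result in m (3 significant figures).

The Brenund ice shelf is floating and already displaces its own weight of water, so its melt adds essentially nothing to sea level.
Marane: 3.08×10^5 km³ × (910/1001) = 2.800×10^5 km³ of water.
Total added water ≈ 2.800×10^14 m³ over 3.50×10^14 m² → Δh = 0.800 m.

≈ 0.800 m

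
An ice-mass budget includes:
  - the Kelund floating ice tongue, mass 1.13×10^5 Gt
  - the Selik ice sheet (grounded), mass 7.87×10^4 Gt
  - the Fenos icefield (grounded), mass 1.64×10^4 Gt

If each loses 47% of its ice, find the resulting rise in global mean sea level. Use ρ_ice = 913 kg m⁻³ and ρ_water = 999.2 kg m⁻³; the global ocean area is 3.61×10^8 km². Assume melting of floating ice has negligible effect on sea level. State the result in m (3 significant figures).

The Kelund floating ice tongue is floating and already displaces its own weight of water, so its melt adds essentially nothing to sea level.
Selik: 0.47 × 7.87×10^4 Gt = 3.699×10^16 kg; dividing by ρ_w = 999.2 kg m⁻³ gives 3.702×10^13 m³ of water.
Fenos: 0.47 × 1.64×10^4 Gt = 7.708×10^15 kg; dividing by ρ_w = 999.2 kg m⁻³ gives 7.714×10^12 m³ of water.
Total added water ≈ 4.473×10^13 m³ over 3.61×10^14 m² → Δh = 0.124 m.

≈ 0.124 m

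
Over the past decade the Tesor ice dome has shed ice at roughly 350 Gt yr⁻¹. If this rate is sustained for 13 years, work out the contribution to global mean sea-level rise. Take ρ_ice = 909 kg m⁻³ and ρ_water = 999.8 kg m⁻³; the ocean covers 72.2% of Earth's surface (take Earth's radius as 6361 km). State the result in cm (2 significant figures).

Total mass lost = 350 Gt/yr × 13 yr = 4550 Gt = 4.550×10^15 kg.
ρ_w = 999.8 kg m⁻³, so water volume = 4.550×10^15 / 999.8 = 4.551×10^12 m³.
Δh = 4.551×10^12 / 3.67×10^14 = 0.0124 m = 1.2 cm.

≈ 1.2 cm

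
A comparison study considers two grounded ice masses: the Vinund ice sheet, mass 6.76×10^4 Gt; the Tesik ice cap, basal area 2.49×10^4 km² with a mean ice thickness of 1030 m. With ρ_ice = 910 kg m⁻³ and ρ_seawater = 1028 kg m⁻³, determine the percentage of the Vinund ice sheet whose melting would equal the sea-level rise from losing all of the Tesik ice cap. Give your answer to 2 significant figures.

≈ 35 %

Equal sea-level rise means equal mass of meltwater, i.e. equal mass of ice lost.
Ice mass of Tesik: 2.334×10^16 kg; ice mass of Vinund: 6.760×10^16 kg.
Fraction required = 2.334×10^16 / 6.760×10^16 = 0.345 → 35 %.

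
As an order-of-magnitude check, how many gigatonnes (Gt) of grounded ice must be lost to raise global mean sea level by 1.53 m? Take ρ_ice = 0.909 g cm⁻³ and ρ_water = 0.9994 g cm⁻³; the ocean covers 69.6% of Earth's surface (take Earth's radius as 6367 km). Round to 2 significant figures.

≈ 5.4×10^5 Gt

Required water volume = Δh × A = 1.53 m × 3.55×10^14 m² = 5.425×10^14 m³.
ρ_w = 0.9994 g cm⁻³ = 999.4 kg m⁻³, so the mass of water = 5.425×10^14 m³ × 999.4 kg m⁻³ = 5.422×10^17 kg = 5.4×10^5 Gt (and the same mass of ice, by conservation).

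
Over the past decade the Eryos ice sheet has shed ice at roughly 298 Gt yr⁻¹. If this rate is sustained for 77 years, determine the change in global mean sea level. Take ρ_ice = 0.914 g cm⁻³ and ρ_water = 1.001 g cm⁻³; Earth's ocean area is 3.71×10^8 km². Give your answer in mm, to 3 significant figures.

≈ 61.8 mm

Total mass lost = 298 Gt/yr × 77 yr = 2.295×10^4 Gt = 2.295×10^16 kg.
ρ_w = 1.001 g cm⁻³ = 1001 kg m⁻³, so water volume = 2.295×10^16 / 1001 = 2.292×10^13 m³.
Δh = 2.292×10^13 / 3.71×10^14 = 0.0618 m = 61.8 mm.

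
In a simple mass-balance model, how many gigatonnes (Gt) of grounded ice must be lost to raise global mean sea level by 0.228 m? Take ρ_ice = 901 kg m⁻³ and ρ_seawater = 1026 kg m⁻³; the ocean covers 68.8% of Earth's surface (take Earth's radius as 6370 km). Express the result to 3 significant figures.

≈ 8.21×10^4 Gt

Required water volume = Δh × A = 0.228 m × 3.51×10^14 m² = 7.999×10^13 m³.
ρ_w = 1026 kg m⁻³, so the mass of water = 7.999×10^13 m³ × 1026 kg m⁻³ = 8.207×10^16 kg = 8.21×10^4 Gt (and the same mass of ice, by conservation).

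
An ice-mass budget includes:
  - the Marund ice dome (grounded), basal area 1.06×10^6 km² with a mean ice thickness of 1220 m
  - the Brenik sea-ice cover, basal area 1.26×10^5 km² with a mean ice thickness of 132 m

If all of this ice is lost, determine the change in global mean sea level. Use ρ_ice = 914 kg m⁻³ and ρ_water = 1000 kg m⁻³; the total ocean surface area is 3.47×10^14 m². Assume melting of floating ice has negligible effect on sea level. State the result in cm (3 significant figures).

Marund: ice volume = 1.06×10^6 km² × 1220 m = 1.293×10^6 km³; 1.293×10^6 × (914/1000) = 1.182×10^6 km³ of water.
The Brenik sea-ice cover is floating and already displaces its own weight of water, so its melt adds essentially nothing to sea level.
Total added water ≈ 1.182×10^15 m³ over 3.47×10^14 m² → Δh = 3.41 m = 341 cm.

≈ 341 cm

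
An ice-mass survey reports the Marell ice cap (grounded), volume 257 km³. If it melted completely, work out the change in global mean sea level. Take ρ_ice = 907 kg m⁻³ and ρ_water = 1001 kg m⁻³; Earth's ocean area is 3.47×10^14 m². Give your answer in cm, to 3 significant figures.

≈ 0.0671 cm

Marell: 257 km³ × (907/1001) = 232.9 km³ of water.
Spread over 3.47×10^14 m² of ocean, Δh = 2.329×10^11 / 3.47×10^14 = 6.71×10^-4 m = 0.0671 cm.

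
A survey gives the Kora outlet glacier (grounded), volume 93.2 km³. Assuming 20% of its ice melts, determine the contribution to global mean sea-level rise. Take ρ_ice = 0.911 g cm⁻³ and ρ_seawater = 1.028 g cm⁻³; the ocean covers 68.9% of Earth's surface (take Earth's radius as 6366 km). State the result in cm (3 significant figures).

Kora: 0.2 × 93.2 km³ × (911/1028) = 16.52 km³ of water.
Spread over 3.51×10^14 m² of ocean, Δh = 1.652×10^10 / 3.51×10^14 = 4.71×10^-5 m = 4.71×10^-3 cm.

≈ 4.71×10^-3 cm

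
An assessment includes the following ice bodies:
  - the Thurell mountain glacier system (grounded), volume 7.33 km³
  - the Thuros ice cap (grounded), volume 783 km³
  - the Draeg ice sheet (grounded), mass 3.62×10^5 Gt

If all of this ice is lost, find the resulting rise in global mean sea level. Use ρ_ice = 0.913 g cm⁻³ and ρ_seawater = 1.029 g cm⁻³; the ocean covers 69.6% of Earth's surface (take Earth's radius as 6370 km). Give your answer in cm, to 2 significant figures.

Thurell: 7.33 km³ × (913/1029) = 6.504 km³ of water.
Thuros: 783 km³ × (913/1029) = 694.7 km³ of water.
Draeg: 3.62×10^5 Gt = 3.620×10^17 kg; dividing by ρ_w = 1.029 g cm⁻³ = 1029 kg m⁻³ gives 3.518×10^14 m³ of water.
Total added water ≈ 3.525×10^14 m³ over 3.55×10^14 m² → Δh = 0.993 m = 99 cm.

≈ 99 cm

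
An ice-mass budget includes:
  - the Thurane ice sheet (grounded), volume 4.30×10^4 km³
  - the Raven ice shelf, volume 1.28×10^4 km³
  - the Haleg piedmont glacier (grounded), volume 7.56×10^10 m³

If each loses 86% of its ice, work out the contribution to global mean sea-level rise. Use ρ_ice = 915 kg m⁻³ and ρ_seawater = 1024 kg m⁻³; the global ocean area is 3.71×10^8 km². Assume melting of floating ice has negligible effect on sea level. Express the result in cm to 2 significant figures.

Thurane: 0.86 × 4.30×10^4 km³ × (915/1024) = 3.304×10^4 km³ of water.
The Raven ice shelf is floating and already displaces its own weight of water, so its melt adds essentially nothing to sea level.
Haleg: 0.86 × 7.56×10^10 m³ × (915/1024) = 5.810×10^10 m³ of water.
Total added water ≈ 3.310×10^13 m³ over 3.71×10^14 m² → Δh = 0.0892 m = 8.9 cm.

≈ 8.9 cm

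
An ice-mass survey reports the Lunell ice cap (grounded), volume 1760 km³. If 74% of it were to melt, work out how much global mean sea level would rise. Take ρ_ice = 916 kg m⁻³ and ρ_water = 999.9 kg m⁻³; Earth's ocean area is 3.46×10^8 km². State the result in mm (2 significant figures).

≈ 3.4 mm

Lunell: 0.74 × 1760 km³ × (916/999.9) = 1193 km³ of water.
Spread over 3.46×10^14 m² of ocean, Δh = 1.193×10^12 / 3.46×10^14 = 3.45×10^-3 m = 3.4 mm.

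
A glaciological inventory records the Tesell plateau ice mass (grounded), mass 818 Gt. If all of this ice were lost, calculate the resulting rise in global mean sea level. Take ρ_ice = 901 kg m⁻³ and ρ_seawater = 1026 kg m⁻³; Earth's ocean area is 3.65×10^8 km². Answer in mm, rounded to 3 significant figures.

Tesell: 818 Gt = 8.180×10^14 kg; dividing by ρ_w = 1026 kg m⁻³ gives 7.973×10^11 m³ of water.
Spread over 3.65×10^14 m² of ocean, Δh = 7.973×10^11 / 3.65×10^14 = 2.18×10^-3 m = 2.18 mm.

≈ 2.18 mm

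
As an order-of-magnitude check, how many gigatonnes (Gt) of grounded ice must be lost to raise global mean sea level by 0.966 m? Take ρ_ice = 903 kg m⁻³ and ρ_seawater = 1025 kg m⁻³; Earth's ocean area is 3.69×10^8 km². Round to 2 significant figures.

≈ 3.7×10^5 Gt

Required water volume = Δh × A = 0.966 m × 3.69×10^14 m² = 3.565×10^14 m³.
ρ_w = 1025 kg m⁻³, so the mass of water = 3.565×10^14 m³ × 1025 kg m⁻³ = 3.654×10^17 kg = 3.7×10^5 Gt (and the same mass of ice, by conservation).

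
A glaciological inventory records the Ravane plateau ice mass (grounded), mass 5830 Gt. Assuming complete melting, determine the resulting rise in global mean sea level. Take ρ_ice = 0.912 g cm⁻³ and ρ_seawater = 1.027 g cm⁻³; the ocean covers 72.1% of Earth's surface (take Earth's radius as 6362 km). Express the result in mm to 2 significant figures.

≈ 15 mm

Ravane: 5830 Gt = 5.830×10^15 kg; dividing by ρ_w = 1.027 g cm⁻³ = 1027 kg m⁻³ gives 5.677×10^12 m³ of water.
Spread over 3.67×10^14 m² of ocean, Δh = 5.677×10^12 / 3.67×10^14 = 0.0155 m = 15 mm.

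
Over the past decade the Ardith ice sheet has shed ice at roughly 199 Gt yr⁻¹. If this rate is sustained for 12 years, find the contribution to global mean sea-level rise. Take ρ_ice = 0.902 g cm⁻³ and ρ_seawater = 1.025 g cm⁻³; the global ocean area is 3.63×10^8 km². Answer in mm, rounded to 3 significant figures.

≈ 6.42 mm

Total mass lost = 199 Gt/yr × 12 yr = 2388 Gt = 2.388×10^15 kg.
ρ_w = 1.025 g cm⁻³ = 1025 kg m⁻³, so water volume = 2.388×10^15 / 1025 = 2.330×10^12 m³.
Δh = 2.330×10^12 / 3.63×10^14 = 6.42×10^-3 m = 6.42 mm.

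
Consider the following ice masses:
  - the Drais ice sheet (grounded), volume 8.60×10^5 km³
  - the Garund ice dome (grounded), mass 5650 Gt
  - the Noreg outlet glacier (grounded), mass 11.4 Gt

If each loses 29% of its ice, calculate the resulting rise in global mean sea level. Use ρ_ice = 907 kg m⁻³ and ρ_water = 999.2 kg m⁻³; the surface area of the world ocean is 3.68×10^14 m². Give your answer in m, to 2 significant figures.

≈ 0.62 m

Drais: 0.29 × 8.60×10^5 km³ × (907/999.2) = 2.264×10^5 km³ of water.
Garund: 0.29 × 5650 Gt = 1.638×10^15 kg; dividing by ρ_w = 999.2 kg m⁻³ gives 1.640×10^12 m³ of water.
Noreg: 0.29 × 11.4 Gt = 3.306×10^12 kg; dividing by ρ_w = 999.2 kg m⁻³ gives 3.309×10^9 m³ of water.
Total added water ≈ 2.280×10^14 m³ over 3.68×10^14 m² → Δh = 0.620 m.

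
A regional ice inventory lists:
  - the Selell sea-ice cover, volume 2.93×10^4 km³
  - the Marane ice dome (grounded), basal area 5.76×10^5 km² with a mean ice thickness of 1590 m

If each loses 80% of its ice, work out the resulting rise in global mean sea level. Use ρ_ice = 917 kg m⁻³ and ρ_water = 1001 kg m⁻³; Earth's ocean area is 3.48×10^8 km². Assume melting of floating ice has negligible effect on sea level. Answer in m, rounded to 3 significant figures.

The Selell sea-ice cover is floating and already displaces its own weight of water, so its melt adds essentially nothing to sea level.
Marane: ice volume = 5.76×10^5 km² × 1590 m = 9.158×10^5 km³; 0.8 × 9.158×10^5 × (917/1001) = 6.712×10^5 km³ of water.
Total added water ≈ 6.712×10^14 m³ over 3.48×10^14 m² → Δh = 1.93 m.

≈ 1.93 m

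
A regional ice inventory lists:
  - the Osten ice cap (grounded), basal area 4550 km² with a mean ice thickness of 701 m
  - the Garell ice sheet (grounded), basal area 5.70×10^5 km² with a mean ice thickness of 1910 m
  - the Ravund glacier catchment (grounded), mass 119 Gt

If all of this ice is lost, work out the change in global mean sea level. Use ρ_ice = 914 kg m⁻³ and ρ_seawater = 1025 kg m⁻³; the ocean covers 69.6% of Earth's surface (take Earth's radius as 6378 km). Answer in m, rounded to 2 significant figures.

Osten: ice volume = 4550 km² × 701 m = 3190 km³; 3190 × (914/1025) = 2844 km³ of water.
Garell: ice volume = 5.70×10^5 km² × 1910 m = 1.089×10^6 km³; 1.089×10^6 × (914/1025) = 9.708×10^5 km³ of water.
Ravund: 119 Gt = 1.190×10^14 kg; dividing by ρ_w = 1025 kg m⁻³ gives 1.161×10^11 m³ of water.
Total added water ≈ 9.738×10^14 m³ over 3.56×10^14 m² → Δh = 2.74 m.

≈ 2.7 m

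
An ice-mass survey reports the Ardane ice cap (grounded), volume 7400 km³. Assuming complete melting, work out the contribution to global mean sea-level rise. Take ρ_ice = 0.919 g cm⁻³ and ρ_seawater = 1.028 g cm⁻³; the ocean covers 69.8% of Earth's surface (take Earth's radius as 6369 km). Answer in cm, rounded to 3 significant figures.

Ardane: 7400 km³ × (919/1028) = 6615 km³ of water.
Spread over 3.56×10^14 m² of ocean, Δh = 6.615×10^12 / 3.56×10^14 = 0.0186 m = 1.86 cm.

≈ 1.86 cm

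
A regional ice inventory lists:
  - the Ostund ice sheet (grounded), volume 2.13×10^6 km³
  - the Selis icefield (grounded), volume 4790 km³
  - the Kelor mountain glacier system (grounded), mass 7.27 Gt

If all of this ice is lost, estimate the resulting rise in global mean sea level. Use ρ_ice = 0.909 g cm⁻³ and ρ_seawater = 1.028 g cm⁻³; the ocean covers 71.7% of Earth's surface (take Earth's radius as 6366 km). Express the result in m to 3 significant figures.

≈ 5.17 m

Ostund: 2.13×10^6 km³ × (909/1028) = 1.883×10^6 km³ of water.
Selis: 4790 km³ × (909/1028) = 4236 km³ of water.
Kelor: 7.27 Gt = 7.270×10^12 kg; dividing by ρ_w = 1.028 g cm⁻³ = 1028 kg m⁻³ gives 7.072×10^9 m³ of water.
Total added water ≈ 1.888×10^15 m³ over 3.65×10^14 m² → Δh = 5.17 m.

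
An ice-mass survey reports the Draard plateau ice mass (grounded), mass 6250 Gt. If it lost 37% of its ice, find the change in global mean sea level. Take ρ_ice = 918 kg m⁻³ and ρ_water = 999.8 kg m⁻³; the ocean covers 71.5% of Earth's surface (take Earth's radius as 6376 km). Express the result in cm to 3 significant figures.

Draard: 0.37 × 6250 Gt = 2.312×10^15 kg; dividing by ρ_w = 999.8 kg m⁻³ gives 2.313×10^12 m³ of water.
Spread over 3.65×10^14 m² of ocean, Δh = 2.313×10^12 / 3.65×10^14 = 6.33×10^-3 m = 0.633 cm.

≈ 0.633 cm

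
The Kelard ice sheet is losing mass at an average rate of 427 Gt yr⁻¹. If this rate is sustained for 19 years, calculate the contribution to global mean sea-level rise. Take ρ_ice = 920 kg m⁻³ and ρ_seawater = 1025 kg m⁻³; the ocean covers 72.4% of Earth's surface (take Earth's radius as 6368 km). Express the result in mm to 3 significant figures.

Total mass lost = 427 Gt/yr × 19 yr = 8113 Gt = 8.113×10^15 kg.
ρ_w = 1025 kg m⁻³, so water volume = 8.113×10^15 / 1025 = 7.915×10^12 m³.
Δh = 7.915×10^12 / 3.69×10^14 = 0.0215 m = 21.5 mm.

≈ 21.5 mm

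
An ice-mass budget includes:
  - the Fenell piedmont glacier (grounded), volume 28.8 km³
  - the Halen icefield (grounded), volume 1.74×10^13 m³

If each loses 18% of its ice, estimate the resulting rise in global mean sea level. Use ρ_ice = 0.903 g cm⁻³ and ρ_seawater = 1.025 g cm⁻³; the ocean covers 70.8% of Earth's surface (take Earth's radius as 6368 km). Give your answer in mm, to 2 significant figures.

Fenell: 0.18 × 28.8 km³ × (903/1025) = 4.567 km³ of water.
Halen: 0.18 × 1.74×10^13 m³ × (903/1025) = 2.759×10^12 m³ of water.
Total added water ≈ 2.764×10^12 m³ over 3.61×10^14 m² → Δh = 7.66×10^-3 m = 7.7 mm.

≈ 7.7 mm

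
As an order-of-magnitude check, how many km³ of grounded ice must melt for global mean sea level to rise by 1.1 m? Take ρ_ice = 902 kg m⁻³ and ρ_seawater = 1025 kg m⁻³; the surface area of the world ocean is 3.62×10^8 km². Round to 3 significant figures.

Required water volume = Δh × A = 1.1 m × 3.62×10^14 m² = 3.982×10^14 m³ = 3.982×10^5 km³.
Ice volume = water volume × ρ_w/ρ_ice = 3.982×10^5 × 1025/902 = 4.53×10^5 km³.

≈ 4.53×10^5 km³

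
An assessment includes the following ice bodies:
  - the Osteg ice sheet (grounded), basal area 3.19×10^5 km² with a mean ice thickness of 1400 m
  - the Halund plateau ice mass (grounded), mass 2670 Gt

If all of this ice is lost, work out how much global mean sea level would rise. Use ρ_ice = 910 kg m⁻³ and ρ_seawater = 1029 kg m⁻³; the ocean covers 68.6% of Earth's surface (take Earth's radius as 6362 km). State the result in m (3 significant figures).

≈ 1.14 m

Osteg: ice volume = 3.19×10^5 km² × 1400 m = 4.466×10^5 km³; 4.466×10^5 × (910/1029) = 3.950×10^5 km³ of water.
Halund: 2670 Gt = 2.670×10^15 kg; dividing by ρ_w = 1029 kg m⁻³ gives 2.595×10^12 m³ of water.
Total added water ≈ 3.975×10^14 m³ over 3.49×10^14 m² → Δh = 1.14 m.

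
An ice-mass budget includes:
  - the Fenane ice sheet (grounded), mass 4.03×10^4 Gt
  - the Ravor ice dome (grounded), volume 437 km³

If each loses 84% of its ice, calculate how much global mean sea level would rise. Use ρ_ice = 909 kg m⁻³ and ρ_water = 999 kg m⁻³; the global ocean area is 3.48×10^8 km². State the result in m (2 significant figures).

Fenane: 0.84 × 4.03×10^4 Gt = 3.385×10^16 kg; dividing by ρ_w = 999 kg m⁻³ gives 3.389×10^13 m³ of water.
Ravor: 0.84 × 437 km³ × (909/999) = 334.0 km³ of water.
Total added water ≈ 3.422×10^13 m³ over 3.48×10^14 m² → Δh = 0.0983 m.

≈ 0.098 m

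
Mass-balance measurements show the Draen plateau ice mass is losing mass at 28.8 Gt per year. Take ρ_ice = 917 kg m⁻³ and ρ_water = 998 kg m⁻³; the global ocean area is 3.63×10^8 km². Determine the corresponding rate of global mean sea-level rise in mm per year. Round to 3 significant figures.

≈ 0.0795 mm/yr

ρ_w = 998 kg m⁻³. Annual water volume added = 28.8 Gt / ρ_w = 2.880×10^13 kg / 998 kg m⁻³ = 2.886×10^10 m³.
Δh per year = 2.886×10^10 / 3.63×10^14 = 7.95×10^-5 m = 0.0795 mm.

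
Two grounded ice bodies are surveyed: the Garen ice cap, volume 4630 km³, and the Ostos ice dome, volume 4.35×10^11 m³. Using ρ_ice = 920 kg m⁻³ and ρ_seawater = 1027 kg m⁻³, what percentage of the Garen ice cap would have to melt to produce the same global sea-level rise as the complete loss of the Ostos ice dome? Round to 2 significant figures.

≈ 9.4 %

Equal sea-level rise means equal mass of meltwater, i.e. equal mass of ice lost.
Ice mass of Ostos: 4.002×10^14 kg; ice mass of Garen: 4.260×10^15 kg.
Fraction required = 4.002×10^14 / 4.260×10^15 = 0.0940 → 9.4 %.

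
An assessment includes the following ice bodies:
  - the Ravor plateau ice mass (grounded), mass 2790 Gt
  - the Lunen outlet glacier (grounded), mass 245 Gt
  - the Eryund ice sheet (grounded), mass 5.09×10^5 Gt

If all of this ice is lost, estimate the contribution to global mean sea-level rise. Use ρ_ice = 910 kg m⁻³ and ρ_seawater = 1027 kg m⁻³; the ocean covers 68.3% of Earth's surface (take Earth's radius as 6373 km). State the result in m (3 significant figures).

≈ 1.43 m

Ravor: 2790 Gt = 2.790×10^15 kg; dividing by ρ_w = 1027 kg m⁻³ gives 2.717×10^12 m³ of water.
Lunen: 245 Gt = 2.450×10^14 kg; dividing by ρ_w = 1027 kg m⁻³ gives 2.386×10^11 m³ of water.
Eryund: 5.09×10^5 Gt = 5.090×10^17 kg; dividing by ρ_w = 1027 kg m⁻³ gives 4.956×10^14 m³ of water.
Total added water ≈ 4.986×10^14 m³ over 3.49×10^14 m² → Δh = 1.43 m.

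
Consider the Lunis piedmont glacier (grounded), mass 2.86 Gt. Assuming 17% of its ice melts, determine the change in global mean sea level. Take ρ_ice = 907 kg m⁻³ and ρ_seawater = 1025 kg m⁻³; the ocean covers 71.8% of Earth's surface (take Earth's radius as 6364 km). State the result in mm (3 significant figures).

Lunis: 0.17 × 2.86 Gt = 4.862×10^11 kg; dividing by ρ_w = 1025 kg m⁻³ gives 4.743×10^8 m³ of water.
Spread over 3.65×10^14 m² of ocean, Δh = 4.743×10^8 / 3.65×10^14 = 1.30×10^-6 m = 1.30×10^-3 mm.

≈ 1.30×10^-3 mm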